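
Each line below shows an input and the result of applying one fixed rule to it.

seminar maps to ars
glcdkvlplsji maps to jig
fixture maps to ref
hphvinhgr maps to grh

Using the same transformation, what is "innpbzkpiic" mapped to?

The pattern: move the first character to the end, then keep only the last 3 characters.
So "innpbzkpiic" becomes "ici".

ici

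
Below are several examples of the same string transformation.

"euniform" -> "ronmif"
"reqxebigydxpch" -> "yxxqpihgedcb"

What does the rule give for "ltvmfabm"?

vmmfba

In each case the input is transformed by: delete the first 2 characters, then sort the characters into reverse alphabetical order.
Working it through for "ltvmfabm": intermediate "vmfabm", final "vmmfba".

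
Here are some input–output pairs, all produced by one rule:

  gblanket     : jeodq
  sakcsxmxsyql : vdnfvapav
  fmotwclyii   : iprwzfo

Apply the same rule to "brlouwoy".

What's happening: shift every letter 3 places forward in the alphabet (wrapping around), then delete the last 3 characters.
On "brlouwoy" that produces "euorx".

euorx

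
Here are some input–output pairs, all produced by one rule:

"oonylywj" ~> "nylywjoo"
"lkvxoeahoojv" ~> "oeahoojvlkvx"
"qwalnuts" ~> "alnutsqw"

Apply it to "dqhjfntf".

Looking at the pairs, the operation is to move the last 2 characters to the front (rotate right by 2), then swap the front and back halves of the string.
So "dqhjfntf" becomes "hjfntfdq".

hjfntfdq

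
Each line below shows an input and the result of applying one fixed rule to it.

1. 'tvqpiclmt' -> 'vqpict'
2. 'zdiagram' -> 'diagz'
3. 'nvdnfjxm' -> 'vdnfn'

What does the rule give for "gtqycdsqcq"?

tqycdsg

Each output is the input with this applied: delete the last 3 characters, then move the first character to the end.
"gtqycdsqcq" → "gtqycds" → "tqycdsg".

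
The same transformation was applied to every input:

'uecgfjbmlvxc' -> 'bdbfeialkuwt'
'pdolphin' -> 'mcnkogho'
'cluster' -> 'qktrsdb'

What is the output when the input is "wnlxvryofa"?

zmkwuqxnev

Rule — shift every letter 1 place backward in the alphabet (wrapping around), then swap the first and last characters.
"wnlxvryofa" → "vmkwuqxnez" → "zmkwuqxnev".
(Check on "pdolphin": → "ocnkoghm" → "mcnkogho" ✓)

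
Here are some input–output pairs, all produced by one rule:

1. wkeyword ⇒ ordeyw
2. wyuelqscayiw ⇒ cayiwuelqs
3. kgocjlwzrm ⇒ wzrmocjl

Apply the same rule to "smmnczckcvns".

kcvnsmnczc

What's happening: delete the first 2 characters, then swap the front and back halves of the string.
Applying that to "smmnczckcvns" gives "kcvnsmnczc".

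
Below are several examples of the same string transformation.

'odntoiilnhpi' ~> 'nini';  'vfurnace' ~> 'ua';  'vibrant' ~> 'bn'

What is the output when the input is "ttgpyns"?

gn

Each output is the input with this applied: keep one character in every 3, starting at position 3 (positions 3rd, 6th, 9th, ...).
For "ttgpyns" the result is "gn".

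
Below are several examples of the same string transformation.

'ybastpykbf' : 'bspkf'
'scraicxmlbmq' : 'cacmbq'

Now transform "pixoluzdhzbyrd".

What's happening: keep every other character starting from the second (positions 2nd, 4th, 6th, ...).
For "pixoluzdhzbyrd" the result is "ioudzyd".

ioudzyd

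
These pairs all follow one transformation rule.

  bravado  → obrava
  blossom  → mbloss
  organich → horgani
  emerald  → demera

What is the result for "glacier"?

rglaci

The rule is to move the last character to the front, then delete the last character.
Applying both steps to "glacier": "rglacie", then "rglaci".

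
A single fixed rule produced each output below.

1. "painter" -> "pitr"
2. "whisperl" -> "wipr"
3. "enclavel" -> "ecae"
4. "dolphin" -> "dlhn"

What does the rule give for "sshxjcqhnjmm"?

shjqnm

In each case the input is transformed by: keep every other character starting from the first (positions 1st, 3rd, 5th, ...).
Doing the same to "sshxjcqhnjmm": "shjqnm".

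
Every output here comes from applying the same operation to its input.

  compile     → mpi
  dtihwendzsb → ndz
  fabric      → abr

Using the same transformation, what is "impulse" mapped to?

Each output is the input with this applied: move the last 2 characters to the front (rotate right by 2), then keep only the last 3 characters.
Working it through for "impulse": intermediate "seimpul", final "pul".

pul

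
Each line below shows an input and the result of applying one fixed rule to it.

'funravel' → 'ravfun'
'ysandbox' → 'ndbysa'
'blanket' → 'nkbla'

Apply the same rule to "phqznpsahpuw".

znpsahpphq

The transformation: delete the last 2 characters, then move the first 3 characters to the end (rotate left by 3).
Working it through for "phqznpsahpuw": intermediate "phqznpsahp", final "znpsahpphq".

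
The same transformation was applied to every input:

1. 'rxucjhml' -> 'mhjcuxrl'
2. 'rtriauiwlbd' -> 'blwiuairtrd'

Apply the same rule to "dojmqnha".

What's happening: move the last character to the front, then reverse the string.
Doing the same to "dojmqnha": "hnqmjoda".
(Check on "rxucjhml": → "lrxucjhm" → "mhjcuxrl" ✓)

hnqmjoda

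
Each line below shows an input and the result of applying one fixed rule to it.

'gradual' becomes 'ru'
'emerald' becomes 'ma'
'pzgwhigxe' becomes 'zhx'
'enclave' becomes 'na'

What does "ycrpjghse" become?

cjs

The rule is to keep one character in every 3, starting at position 2 (positions 2nd, 5th, 8th, ...).
Doing the same to "ycrpjghse": "cjs".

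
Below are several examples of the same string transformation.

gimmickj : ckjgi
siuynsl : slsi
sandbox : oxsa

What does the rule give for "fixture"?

The transformation: move the first 2 characters to the end (rotate left by 2), then delete the first 3 characters.
Doing the same to "fixture": "refi".

refi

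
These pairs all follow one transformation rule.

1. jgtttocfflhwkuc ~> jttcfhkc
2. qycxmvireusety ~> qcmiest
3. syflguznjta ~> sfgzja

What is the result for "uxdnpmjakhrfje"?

udpjkrj

In each case the input is transformed by: keep every other character starting from the first (positions 1st, 3rd, 5th, ...).
Doing the same to "uxdnpmjakhrfje": "udpjkrj".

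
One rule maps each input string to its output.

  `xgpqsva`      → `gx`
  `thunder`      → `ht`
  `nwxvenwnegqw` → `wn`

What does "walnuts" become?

aw

Each output is the input with this applied: reverse the string, then keep only the last 2 characters.
Starting from "walnuts": after the first operation, "stunlaw"; after the second, "aw".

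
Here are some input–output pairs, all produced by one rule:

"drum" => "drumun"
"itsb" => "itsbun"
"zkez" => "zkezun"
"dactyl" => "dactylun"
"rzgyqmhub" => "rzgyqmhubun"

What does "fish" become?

fishun

What's happening: append "un".
For "fish" the result is "fishun".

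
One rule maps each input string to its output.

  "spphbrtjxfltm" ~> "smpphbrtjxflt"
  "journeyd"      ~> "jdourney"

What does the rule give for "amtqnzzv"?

avmtqnzz

The transformation: swap the first and last characters, then move the last character to the front.
For "amtqnzzv", step one produces "vmtqnzza"; step two turns that into "avmtqnzz".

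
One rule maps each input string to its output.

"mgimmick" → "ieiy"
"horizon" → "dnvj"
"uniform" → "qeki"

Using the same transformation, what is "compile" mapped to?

yiea

In each case the input is transformed by: shift every letter 4 places backward in the alphabet (wrapping around), then keep every other character starting from the first (positions 1st, 3rd, 5th, ...).
Working it through for "compile": intermediate "ykileha", final "yiea".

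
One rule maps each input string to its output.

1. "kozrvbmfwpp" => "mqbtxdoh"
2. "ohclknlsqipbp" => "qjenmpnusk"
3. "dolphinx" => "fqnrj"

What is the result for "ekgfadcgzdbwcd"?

What's happening: shift every letter 2 places forward in the alphabet (wrapping around), then delete the last 3 characters.
"ekgfadcgzdbwcd" → "gmihcfeibfdyef" → "gmihcfeibfd".

gmihcfeibfd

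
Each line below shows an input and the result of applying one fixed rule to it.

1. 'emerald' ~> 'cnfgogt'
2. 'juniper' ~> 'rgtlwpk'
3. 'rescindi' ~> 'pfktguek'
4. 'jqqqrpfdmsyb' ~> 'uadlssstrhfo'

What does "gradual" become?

wcnitcf

The pattern: move the last 3 characters to the front (rotate right by 3), then shift every letter 2 places forward in the alphabet (wrapping around).
On "gradual": the first step gives "ualgrad", and the second then gives "wcnitcf".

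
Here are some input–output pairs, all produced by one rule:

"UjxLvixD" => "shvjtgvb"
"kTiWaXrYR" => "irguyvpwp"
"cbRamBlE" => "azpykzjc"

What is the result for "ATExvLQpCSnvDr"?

yrcvtjonaqltbp

Looking at the pairs, the operation is to shift every letter 2 places backward in the alphabet (wrapping around), then convert every letter to lowercase.
"ATExvLQpCSnvDr" → "yrcvtjonaqltbp".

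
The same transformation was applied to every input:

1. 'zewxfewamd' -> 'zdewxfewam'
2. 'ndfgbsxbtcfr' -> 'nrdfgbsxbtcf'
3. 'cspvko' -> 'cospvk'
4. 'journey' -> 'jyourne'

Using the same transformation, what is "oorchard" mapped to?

The pattern: swap the first and last characters, then move the last character to the front.
Applying both steps to "oorchard": "dorcharo", then "odorchar".

odorchar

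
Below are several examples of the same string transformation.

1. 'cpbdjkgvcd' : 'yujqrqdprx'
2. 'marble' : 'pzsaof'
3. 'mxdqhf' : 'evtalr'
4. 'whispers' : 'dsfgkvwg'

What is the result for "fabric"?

Rule — shift every letter 12 places backward in the alphabet (wrapping around), then swap the front and back halves of the string.
For "fabric" the result is "fwqtop".

fwqtop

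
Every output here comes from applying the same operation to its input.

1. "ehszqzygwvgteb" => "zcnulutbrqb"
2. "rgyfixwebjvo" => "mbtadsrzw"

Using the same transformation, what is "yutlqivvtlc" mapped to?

tpogldqq

The transformation: delete the last 3 characters, then shift every letter 5 places backward in the alphabet (wrapping around).
Applying both steps to "yutlqivvtlc": "yutlqivv", then "tpogldqq".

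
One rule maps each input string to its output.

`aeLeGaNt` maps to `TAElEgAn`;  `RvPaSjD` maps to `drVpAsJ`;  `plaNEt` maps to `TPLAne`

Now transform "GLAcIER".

rglaCie

Looking at the pairs, the operation is to move the last character to the front, then flip the case of every letter.
So "GLAcIER" becomes "rglaCie".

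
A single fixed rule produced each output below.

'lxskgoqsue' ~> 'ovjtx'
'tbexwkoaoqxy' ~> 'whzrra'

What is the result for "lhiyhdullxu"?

olkxox

Looking at the pairs, the operation is to keep every other character starting from the first (positions 1st, 3rd, 5th, ...), then shift every letter 3 places forward in the alphabet (wrapping around).
So "lhiyhdullxu" becomes "olkxox".
(Check on "lxskgoqsue": → "lsgqu" → "ovjtx" ✓)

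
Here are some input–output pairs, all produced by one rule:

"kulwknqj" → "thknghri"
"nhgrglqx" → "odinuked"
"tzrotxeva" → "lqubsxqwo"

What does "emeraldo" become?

oxialbjb

Rule — move the first 3 characters to the end (rotate left by 3), then shift every letter 3 places backward in the alphabet (wrapping around).
For "emeraldo", step one produces "raldoeme"; step two turns that into "oxialbjb".
(Check on "tzrotxeva": → "otxevatzr" → "lqubsxqwo" ✓)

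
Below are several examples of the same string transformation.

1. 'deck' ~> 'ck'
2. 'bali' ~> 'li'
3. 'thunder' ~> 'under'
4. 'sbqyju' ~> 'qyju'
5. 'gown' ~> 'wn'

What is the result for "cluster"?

uster

The transformation: delete the first 2 characters.
For "cluster" the result is "uster".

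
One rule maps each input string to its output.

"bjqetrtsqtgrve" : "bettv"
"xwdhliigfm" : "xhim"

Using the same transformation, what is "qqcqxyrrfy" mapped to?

The rule is to keep one character in every 3, starting at position 1 (positions 1st, 4th, 7th, ...).
On "qqcqxyrrfy" that produces "qqry".

qqry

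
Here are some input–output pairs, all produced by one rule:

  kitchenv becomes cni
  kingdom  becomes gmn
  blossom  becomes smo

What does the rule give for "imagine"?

The transformation: move the first 3 characters to the end (rotate left by 3), then keep one character in every 3, starting at position 1 (positions 1st, 4th, 7th, ...).
So "imagine" becomes "gea".

gea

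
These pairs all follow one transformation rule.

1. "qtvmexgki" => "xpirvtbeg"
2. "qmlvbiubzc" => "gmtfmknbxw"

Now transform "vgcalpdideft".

lwaotopqegrn

What's happening: move the first 3 characters to the end (rotate left by 3), then shift every letter 11 places forward in the alphabet (wrapping around).
On "vgcalpdideft": the first step gives "alpdideftvgc", and the second then gives "lwaotopqegrn".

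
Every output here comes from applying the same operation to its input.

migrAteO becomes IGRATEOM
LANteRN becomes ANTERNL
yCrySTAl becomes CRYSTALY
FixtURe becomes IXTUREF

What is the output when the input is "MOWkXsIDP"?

OWKXSIDPM

Looking at the pairs, the operation is to move the first character to the end, then convert every letter to uppercase.
Working it through for "MOWkXsIDP": intermediate "OWkXsIDPM", final "OWKXSIDPM".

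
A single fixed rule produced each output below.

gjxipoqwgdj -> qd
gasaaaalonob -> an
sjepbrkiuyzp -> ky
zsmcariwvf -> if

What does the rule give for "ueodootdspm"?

What's happening: keep one character in every 3, starting at position 1 (positions 1st, 4th, 7th, ...), then delete the first 2 characters.
Starting from "ueodootdspm": after the first operation, "udtp"; after the second, "tp".
(Check on "gasaaaalonob": → "gaan" → "an" ✓)

tp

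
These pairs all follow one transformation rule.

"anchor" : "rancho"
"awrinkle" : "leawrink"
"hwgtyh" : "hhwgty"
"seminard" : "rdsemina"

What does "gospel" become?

The pattern: move the first 2 characters to the end (rotate left by 2), then swap the front and back halves of the string.
For "gospel" the result is "lgospe".

lgospe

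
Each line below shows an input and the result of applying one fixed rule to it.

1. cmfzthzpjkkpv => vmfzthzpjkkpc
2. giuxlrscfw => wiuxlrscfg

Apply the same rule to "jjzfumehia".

The transformation: swap the first and last characters.
So "jjzfumehia" becomes "ajzfumehij".

ajzfumehij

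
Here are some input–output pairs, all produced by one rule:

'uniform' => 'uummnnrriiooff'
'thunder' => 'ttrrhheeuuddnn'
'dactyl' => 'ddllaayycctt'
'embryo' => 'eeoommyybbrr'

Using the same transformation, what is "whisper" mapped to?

The pattern: take characters alternately from the front and the back (1st, last, 2nd, 2nd-last, ...), then double every character.
Starting from "whisper": after the first operation, "wrheips"; after the second, "wwrrhheeiippss".

wwrrhheeiippss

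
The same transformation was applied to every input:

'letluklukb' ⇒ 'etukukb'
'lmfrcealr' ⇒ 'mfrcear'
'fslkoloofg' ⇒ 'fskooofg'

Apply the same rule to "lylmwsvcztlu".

ymwsvcztu

The transformation: remove every "l".
Doing the same to "lylmwsvcztlu": "ymwsvcztu".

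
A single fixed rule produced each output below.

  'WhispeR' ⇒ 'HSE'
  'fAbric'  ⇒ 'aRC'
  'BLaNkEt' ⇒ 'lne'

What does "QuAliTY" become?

In each case the input is transformed by: flip the case of every letter, then keep every other character starting from the second (positions 2nd, 4th, 6th, ...).
Working it through for "QuAliTY": intermediate "qUaLIty", final "ULt".

ULt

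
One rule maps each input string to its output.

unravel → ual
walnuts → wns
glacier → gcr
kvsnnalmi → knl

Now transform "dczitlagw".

Rule — keep one character in every 3, starting at position 1 (positions 1st, 4th, 7th, ...).
Doing the same to "dczitlagw": "dia".

dia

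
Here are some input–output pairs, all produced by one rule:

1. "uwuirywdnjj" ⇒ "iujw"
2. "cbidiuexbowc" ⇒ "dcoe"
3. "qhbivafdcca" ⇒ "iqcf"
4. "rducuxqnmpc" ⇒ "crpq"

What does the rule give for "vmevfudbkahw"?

vvad

The pattern: keep one character in every 3, starting at position 1 (positions 1st, 4th, 7th, ...), then swap each adjacent pair of characters (1↔2, 3↔4, ...).
Doing the same to "vmevfudbkahw": "vvad".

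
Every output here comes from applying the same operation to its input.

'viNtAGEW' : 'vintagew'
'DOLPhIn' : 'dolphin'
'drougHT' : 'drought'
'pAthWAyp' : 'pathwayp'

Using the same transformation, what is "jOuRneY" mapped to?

What's happening: convert every letter to lowercase.
"jOuRneY" → "journey".

journey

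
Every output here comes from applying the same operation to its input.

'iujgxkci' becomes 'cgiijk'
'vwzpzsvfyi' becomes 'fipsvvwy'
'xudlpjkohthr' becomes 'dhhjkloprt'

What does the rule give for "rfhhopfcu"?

cffhhop

What's happening: sort the characters into alphabetical order, then delete the last 2 characters.
"rfhhopfcu" → "cffhhopru" → "cffhhop".
(Check on "vwzpzsvfyi": → "fipsvvwyzz" → "fipsvvwy" ✓)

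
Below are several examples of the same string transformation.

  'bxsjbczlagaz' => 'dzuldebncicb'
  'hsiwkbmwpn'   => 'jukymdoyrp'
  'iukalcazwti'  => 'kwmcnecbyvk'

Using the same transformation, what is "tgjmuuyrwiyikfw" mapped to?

The rule is to shift every letter 2 places forward in the alphabet (wrapping around).
For "tgjmuuyrwiyikfw" the result is "vilowwatykakmhy".

vilowwatykakmhy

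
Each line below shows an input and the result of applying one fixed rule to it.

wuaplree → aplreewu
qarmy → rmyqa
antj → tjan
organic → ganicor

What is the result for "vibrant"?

brantvi

The pattern: move the first 2 characters to the end (rotate left by 2).
Applying that to "vibrant" gives "brantvi".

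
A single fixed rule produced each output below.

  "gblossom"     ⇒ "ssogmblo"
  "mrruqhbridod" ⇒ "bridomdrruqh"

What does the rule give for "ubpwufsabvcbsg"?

What's happening: swap the first and last characters, then swap the front and back halves of the string.
On "ubpwufsabvcbsg": the first step gives "gbpwufsabvcbsu", and the second then gives "abvcbsugbpwufs".

abvcbsugbpwufs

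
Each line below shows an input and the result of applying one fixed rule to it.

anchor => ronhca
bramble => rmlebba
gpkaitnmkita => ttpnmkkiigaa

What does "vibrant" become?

vtrniba

The pattern: sort the characters into reverse alphabetical order.
Applying that to "vibrant" gives "vtrniba".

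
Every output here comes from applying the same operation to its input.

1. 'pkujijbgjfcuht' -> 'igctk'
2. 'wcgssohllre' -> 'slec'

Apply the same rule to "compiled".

Looking at the pairs, the operation is to keep one character in every 3, starting at position 2 (positions 2nd, 5th, 8th, ...), then move the first character to the end.
On "compiled": the first step gives "oid", and the second then gives "ido".

ido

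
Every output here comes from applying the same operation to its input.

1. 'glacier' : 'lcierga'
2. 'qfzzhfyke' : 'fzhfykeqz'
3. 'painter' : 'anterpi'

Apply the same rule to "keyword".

Rule — move the first 2 characters to the end (rotate left by 2), then swap the first and last characters.
"keyword" → "ywordke" → "ewordky".

ewordky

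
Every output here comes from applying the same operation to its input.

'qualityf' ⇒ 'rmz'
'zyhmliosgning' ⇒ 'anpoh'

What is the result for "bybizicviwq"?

Rule — shift every letter 1 place forward in the alphabet (wrapping around), then keep one character in every 3, starting at position 1 (positions 1st, 4th, 7th, ...).
"bybizicviwq" → "czcjajdwjxr" → "cjdx".

cjdx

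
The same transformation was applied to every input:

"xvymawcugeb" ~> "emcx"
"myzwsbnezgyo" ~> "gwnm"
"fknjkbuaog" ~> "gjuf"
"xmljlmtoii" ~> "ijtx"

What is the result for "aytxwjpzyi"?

ixpa

Rule — keep one character in every 3, starting at position 1 (positions 1st, 4th, 7th, ...), then swap the first and last characters.
Working it through for "aytxwjpzyi": intermediate "axpi", final "ixpa".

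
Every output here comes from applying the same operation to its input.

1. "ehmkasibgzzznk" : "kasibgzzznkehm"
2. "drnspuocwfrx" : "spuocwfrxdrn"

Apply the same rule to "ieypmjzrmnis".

pmjzrmnisiey

Each output is the input with this applied: move the first 3 characters to the end (rotate left by 3).
Applying that to "ieypmjzrmnis" gives "pmjzrmnisiey".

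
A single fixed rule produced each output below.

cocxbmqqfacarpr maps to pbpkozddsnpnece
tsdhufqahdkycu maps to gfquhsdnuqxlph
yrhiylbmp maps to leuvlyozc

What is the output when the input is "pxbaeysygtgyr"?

ckonrlfltgtle

Each output is the input with this applied: shift every letter 13 places forward in the alphabet (wrapping around) — i.e. ROT13.
Applying that to "pxbaeysygtgyr" gives "ckonrlfltgtle".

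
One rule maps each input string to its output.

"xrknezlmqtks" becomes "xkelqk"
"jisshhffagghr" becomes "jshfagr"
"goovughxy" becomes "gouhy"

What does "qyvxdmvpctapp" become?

qvdvcap

The rule is to keep every other character starting from the first (positions 1st, 3rd, 5th, ...).
Doing the same to "qyvxdmvpctapp": "qvdvcap".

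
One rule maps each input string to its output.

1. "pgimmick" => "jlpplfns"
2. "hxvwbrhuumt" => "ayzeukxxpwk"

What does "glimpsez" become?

olpsvhcj

Looking at the pairs, the operation is to shift every letter 3 places forward in the alphabet (wrapping around), then move the first character to the end.
For "glimpsez", step one produces "jolpsvhc"; step two turns that into "olpsvhcj".
(Check on "hxvwbrhuumt": → "kayzeukxxpw" → "ayzeukxxpwk" ✓)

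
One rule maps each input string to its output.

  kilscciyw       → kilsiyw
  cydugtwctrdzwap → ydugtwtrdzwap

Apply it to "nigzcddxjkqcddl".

Rule — remove every "c".
"nigzcddxjkqcddl" → "nigzddxjkqddl".

nigzddxjkqddl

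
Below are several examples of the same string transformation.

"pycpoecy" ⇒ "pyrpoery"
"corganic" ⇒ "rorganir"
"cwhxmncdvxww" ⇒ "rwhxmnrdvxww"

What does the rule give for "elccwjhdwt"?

The pattern: replace every "c" with "r".
Applying that to "elccwjhdwt" gives "elrrwjhdwt".

elrrwjhdwt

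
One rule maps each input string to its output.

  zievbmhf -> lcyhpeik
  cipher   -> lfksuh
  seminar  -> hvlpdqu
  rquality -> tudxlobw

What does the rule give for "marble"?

In each case the input is transformed by: swap each adjacent pair of characters (1↔2, 3↔4, ...), then shift every letter 3 places forward in the alphabet (wrapping around).
On "marble": the first step gives "ambrel", and the second then gives "dpeuho".

dpeuho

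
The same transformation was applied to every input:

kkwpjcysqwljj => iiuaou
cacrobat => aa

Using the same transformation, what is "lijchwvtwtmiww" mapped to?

Looking at the pairs, the operation is to shift every letter 2 places backward in the alphabet (wrapping around), then keep only the vowels.
Applying both steps to "lijchwvtwtmiww": "jghafutrurkguu", then "auuuu".

auuuu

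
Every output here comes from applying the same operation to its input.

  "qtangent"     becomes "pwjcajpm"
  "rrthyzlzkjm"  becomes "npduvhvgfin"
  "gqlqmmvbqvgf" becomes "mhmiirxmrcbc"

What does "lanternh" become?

wjpanjdh

What's happening: move the first character to the end, then shift every letter 4 places backward in the alphabet (wrapping around).
Applying both steps to "lanternh": "anternhl", then "wjpanjdh".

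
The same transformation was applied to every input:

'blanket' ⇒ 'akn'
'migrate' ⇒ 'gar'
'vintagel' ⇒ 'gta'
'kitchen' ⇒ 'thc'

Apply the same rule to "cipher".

Each output is the input with this applied: take characters alternately from the front and the back (1st, last, 2nd, 2nd-last, ...), then keep only the last 3 characters.
"cipher" → "crieph" → "eph".

eph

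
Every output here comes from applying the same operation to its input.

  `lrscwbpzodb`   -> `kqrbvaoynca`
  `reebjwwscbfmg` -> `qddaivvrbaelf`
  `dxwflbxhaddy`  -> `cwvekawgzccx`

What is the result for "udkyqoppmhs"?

The pattern: shift every letter 1 place backward in the alphabet (wrapping around).
So "udkyqoppmhs" becomes "tcjxpnoolgr".

tcjxpnoolgr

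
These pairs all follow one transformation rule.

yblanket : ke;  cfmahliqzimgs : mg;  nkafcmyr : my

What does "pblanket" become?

What's happening: move the last 3 characters to the front (rotate right by 3), then keep only the first 2 characters.
Starting from "pblanket": after the first operation, "ketpblan"; after the second, "ke".

ke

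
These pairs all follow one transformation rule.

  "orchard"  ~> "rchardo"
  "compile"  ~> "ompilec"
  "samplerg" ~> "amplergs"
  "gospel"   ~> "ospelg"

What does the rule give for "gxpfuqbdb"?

xpfuqbdbg

Rule — move the first character to the end.
Doing the same to "gxpfuqbdb": "xpfuqbdbg".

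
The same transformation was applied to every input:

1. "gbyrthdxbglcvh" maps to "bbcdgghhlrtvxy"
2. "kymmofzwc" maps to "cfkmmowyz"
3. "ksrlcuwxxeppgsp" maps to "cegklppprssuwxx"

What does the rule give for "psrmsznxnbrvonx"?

The rule is to sort the characters into alphabetical order.
Doing the same to "psrmsznxnbrvonx": "bmnnnoprrssvxxz".

bmnnnoprrssvxxz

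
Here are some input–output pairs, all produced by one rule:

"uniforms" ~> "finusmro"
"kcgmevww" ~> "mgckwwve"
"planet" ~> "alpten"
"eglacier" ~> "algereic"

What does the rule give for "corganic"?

Looking at the pairs, the operation is to swap the front and back halves of the string, then reverse the string.
Working it through for "corganic": intermediate "aniccorg", final "groccina".

groccina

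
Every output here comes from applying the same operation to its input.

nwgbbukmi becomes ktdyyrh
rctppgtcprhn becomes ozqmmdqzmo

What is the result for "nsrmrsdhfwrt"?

The pattern: delete the last 2 characters, then shift every letter 3 places backward in the alphabet (wrapping around).
Starting from "nsrmrsdhfwrt": after the first operation, "nsrmrsdhfw"; after the second, "kpojopaect".

kpojopaect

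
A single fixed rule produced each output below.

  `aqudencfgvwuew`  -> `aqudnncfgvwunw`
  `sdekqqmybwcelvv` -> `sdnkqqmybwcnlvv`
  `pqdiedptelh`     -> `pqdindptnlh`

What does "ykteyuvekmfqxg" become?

yktnyuvnkmfqxg

Each output is the input with this applied: replace every "e" with "n".
On "ykteyuvekmfqxg" that produces "yktnyuvnkmfqxg".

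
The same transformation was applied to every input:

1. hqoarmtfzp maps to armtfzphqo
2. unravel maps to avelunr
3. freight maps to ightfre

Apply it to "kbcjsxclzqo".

Rule — move the first 3 characters to the end (rotate left by 3).
Doing the same to "kbcjsxclzqo": "jsxclzqokbc".

jsxclzqokbc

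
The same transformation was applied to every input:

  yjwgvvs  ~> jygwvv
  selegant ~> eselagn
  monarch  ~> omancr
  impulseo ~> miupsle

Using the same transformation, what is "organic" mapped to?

roagin

The rule is to delete the last character, then swap each adjacent pair of characters (1↔2, 3↔4, ...).
On "organic": the first step gives "organi", and the second then gives "roagin".
(Check on "monarch": → "monarc" → "omancr" ✓)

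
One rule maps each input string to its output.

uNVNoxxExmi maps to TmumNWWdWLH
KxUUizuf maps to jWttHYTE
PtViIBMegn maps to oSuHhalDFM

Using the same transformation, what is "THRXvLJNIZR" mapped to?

sgqwUkimhyq

Each output is the input with this applied: shift every letter 1 place backward in the alphabet (wrapping around), then flip the case of every letter.
Working it through for "THRXvLJNIZR": intermediate "SGQWuKIMHYQ", final "sgqwUkimhyq".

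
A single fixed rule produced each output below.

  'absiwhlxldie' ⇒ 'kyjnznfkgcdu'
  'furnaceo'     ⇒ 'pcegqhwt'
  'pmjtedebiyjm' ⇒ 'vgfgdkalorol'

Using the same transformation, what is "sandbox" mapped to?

Looking at the pairs, the operation is to move the first 3 characters to the end (rotate left by 3), then shift every letter 2 places forward in the alphabet (wrapping around).
For "sandbox", step one produces "dboxsan"; step two turns that into "fdqzucp".

fdqzucp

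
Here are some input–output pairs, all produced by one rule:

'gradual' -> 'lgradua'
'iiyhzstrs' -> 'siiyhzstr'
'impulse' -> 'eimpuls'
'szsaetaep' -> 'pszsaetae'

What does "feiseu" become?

Looking at the pairs, the operation is to move the last character to the front.
So "feiseu" becomes "ufeise".

ufeise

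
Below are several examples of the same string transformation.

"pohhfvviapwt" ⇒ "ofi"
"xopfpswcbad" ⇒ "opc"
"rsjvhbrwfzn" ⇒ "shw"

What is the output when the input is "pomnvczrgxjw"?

ovr

Rule — delete the last 3 characters, then keep one character in every 3, starting at position 2 (positions 2nd, 5th, 8th, ...).
"pomnvczrgxjw" → "pomnvczrg" → "ovr".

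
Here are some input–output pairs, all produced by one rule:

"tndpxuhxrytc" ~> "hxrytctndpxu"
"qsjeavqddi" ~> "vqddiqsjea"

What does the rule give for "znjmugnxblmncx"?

Looking at the pairs, the operation is to swap the front and back halves of the string.
For "znjmugnxblmncx" the result is "xblmncxznjmugn".

xblmncxznjmugn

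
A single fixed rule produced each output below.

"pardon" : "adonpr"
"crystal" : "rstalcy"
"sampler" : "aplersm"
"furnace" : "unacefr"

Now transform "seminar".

einarsm

What's happening: move the first 2 characters to the end (rotate left by 2), then swap the first and last characters.
On "seminar": the first step gives "minarse", and the second then gives "einarsm".
(Check on "pardon": → "rdonpa" → "adonpr" ✓)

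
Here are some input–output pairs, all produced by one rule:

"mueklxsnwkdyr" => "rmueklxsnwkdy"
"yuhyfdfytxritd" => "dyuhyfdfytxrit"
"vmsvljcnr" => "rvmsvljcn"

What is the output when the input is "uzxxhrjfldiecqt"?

tuzxxhrjfldiecq

Rule — move the last character to the front.
On "uzxxhrjfldiecqt" that produces "tuzxxhrjfldiecq".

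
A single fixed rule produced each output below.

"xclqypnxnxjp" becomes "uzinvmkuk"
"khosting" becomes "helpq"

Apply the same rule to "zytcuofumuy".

wvqzrlcr

Each output is the input with this applied: shift every letter 3 places backward in the alphabet (wrapping around), then delete the last 3 characters.
Working it through for "zytcuofumuy": intermediate "wvqzrlcrjrv", final "wvqzrlcr".
(Check on "khosting": → "helpqfkd" → "helpq" ✓)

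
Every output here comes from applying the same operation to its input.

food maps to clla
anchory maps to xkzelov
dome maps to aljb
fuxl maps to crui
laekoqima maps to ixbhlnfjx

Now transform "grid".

dofa

The transformation: shift every letter 3 places backward in the alphabet (wrapping around).
For "grid" the result is "dofa".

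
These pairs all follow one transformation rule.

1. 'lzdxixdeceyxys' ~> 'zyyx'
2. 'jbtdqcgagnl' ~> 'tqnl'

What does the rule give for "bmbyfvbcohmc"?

yvom

Rule — sort the characters into reverse alphabetical order, then keep only the first 4 characters.
Working it through for "bmbyfvbcohmc": intermediate "yvommhfccbbb", final "yvom".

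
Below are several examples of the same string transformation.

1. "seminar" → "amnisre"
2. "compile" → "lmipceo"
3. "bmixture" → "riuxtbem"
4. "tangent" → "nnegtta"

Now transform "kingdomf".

The rule is to take characters alternately from the front and the back (1st, last, 2nd, 2nd-last, ...), then move the first 3 characters to the end (rotate left by 3).
Applying both steps to "kingdomf": "kfimnogd", then "mnogdkfi".
(Check on "seminar": → "sreamni" → "amnisre" ✓)

mnogdkfi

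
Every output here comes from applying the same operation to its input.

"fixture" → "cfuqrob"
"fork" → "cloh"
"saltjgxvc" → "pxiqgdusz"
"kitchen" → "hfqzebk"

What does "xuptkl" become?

The transformation: shift every letter 3 places backward in the alphabet (wrapping around).
"xuptkl" → "urmqhi".

urmqhi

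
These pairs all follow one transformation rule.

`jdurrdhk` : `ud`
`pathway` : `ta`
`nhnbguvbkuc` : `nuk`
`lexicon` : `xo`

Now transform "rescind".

The transformation: keep one character in every 3, starting at position 3 (positions 3rd, 6th, 9th, ...).
For "rescind" the result is "sn".

sn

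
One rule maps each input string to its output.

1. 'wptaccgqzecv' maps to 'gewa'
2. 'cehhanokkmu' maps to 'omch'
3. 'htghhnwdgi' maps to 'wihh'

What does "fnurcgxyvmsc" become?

xmfr

Each output is the input with this applied: keep one character in every 3, starting at position 1 (positions 1st, 4th, 7th, ...), then move the first 2 characters to the end (rotate left by 2).
Working it through for "fnurcgxyvmsc": intermediate "frxm", final "xmfr".
(Check on "wptaccgqzecv": → "wage" → "gewa" ✓)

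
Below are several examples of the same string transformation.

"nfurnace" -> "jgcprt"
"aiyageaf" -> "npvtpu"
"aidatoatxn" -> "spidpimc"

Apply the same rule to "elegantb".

The transformation: delete the first 2 characters, then shift every letter 11 places backward in the alphabet (wrapping around).
"elegantb" → "tvpciq".

tvpciq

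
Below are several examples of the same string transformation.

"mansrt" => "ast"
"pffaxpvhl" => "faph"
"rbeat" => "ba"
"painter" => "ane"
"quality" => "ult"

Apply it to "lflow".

What's happening: keep every other character starting from the second (positions 2nd, 4th, 6th, ...).
For "lflow" the result is "fo".

fo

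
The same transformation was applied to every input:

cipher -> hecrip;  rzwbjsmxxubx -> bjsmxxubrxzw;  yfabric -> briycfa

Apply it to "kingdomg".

gdomkgin

The rule is to swap the first and last characters, then move the first 3 characters to the end (rotate left by 3).
Starting from "kingdomg": after the first operation, "gingdomk"; after the second, "gdomkgin".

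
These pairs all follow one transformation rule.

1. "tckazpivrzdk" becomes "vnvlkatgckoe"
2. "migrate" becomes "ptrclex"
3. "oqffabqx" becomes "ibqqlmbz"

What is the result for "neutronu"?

fpfeczyy

The pattern: swap the first and last characters, then shift every letter 11 places forward in the alphabet (wrapping around).
On "neutronu": the first step gives "ueutronn", and the second then gives "fpfeczyy".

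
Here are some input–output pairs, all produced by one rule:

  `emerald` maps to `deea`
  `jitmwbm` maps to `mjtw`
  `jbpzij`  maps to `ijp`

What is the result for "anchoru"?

uaco

The pattern: keep every other character starting from the first (positions 1st, 3rd, 5th, ...), then move the last character to the front.
Working it through for "anchoru": intermediate "acou", final "uaco".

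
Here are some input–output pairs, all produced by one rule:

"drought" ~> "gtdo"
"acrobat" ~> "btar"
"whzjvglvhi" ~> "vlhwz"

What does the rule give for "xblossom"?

soxl

The pattern: keep every other character starting from the first (positions 1st, 3rd, 5th, ...), then move the first 2 characters to the end (rotate left by 2).
Doing the same to "xblossom": "soxl".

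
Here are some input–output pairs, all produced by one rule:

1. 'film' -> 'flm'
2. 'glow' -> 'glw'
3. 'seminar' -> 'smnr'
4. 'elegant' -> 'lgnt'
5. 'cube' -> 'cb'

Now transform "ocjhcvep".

cjhcvp

The transformation: remove every vowel.
On "ocjhcvep" that produces "cjhcvp".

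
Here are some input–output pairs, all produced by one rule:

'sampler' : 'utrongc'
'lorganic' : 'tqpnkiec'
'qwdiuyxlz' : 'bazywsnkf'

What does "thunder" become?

wvtpjgf

In each case the input is transformed by: sort the characters into reverse alphabetical order, then shift every letter 2 places forward in the alphabet (wrapping around).
Working it through for "thunder": intermediate "utrnhed", final "wvtpjgf".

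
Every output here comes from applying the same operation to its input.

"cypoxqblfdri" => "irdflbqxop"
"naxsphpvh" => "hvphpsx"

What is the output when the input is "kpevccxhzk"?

In each case the input is transformed by: reverse the string, then delete the last 2 characters.
Applying both steps to "kpevccxhzk": "kzhxccvepk", then "kzhxccve".

kzhxccve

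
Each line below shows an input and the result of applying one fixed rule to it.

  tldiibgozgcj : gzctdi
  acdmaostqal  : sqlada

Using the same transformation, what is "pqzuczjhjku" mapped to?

jjupzc

The rule is to keep every other character starting from the first (positions 1st, 3rd, 5th, ...), then swap the front and back halves of the string.
On "pqzuczjhjku": the first step gives "pzcjju", and the second then gives "jjupzc".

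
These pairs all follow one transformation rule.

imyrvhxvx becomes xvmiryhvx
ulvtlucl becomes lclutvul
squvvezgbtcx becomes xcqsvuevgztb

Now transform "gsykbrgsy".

yssgkyrbg

The rule is to move the last 2 characters to the front (rotate right by 2), then swap each adjacent pair of characters (1↔2, 3↔4, ...).
On "gsykbrgsy": the first step gives "sygsykbrg", and the second then gives "yssgkyrbg".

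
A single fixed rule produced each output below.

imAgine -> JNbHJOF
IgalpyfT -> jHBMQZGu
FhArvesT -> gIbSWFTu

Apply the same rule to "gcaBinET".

HDBcJOfu

Each output is the input with this applied: shift every letter 1 place forward in the alphabet (wrapping around), then flip the case of every letter.
For "gcaBinET", step one produces "hdbCjoFU"; step two turns that into "HDBcJOfu".
(Check on "imAgine": → "jnBhjof" → "JNbHJOF" ✓)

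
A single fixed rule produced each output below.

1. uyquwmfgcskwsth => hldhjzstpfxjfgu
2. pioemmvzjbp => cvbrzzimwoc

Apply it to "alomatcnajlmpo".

The rule is to shift every letter 13 places forward in the alphabet (wrapping around) — i.e. ROT13.
For "alomatcnajlmpo" the result is "nybzngpanwyzcb".

nybzngpanwyzcb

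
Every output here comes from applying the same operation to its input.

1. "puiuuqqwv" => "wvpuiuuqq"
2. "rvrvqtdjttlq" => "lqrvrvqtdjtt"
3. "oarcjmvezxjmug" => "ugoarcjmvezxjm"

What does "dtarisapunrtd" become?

What's happening: move the last 2 characters to the front (rotate right by 2).
So "dtarisapunrtd" becomes "tddtarisapunr".

tddtarisapunr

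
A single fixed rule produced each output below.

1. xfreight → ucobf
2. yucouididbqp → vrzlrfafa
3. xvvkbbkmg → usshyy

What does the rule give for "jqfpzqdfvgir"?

What's happening: shift every letter 3 places backward in the alphabet (wrapping around), then delete the last 3 characters.
Applying both steps to "jqfpzqdfvgir": "gncmwnacsdfo", then "gncmwnacs".
(Check on "xfreight": → "ucobfdeq" → "ucobf" ✓)

gncmwnacs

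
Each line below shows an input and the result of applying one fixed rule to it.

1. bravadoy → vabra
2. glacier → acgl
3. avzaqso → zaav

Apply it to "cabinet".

The transformation: delete the last 3 characters, then move the last 2 characters to the front (rotate right by 2).
"cabinet" → "bica".

bica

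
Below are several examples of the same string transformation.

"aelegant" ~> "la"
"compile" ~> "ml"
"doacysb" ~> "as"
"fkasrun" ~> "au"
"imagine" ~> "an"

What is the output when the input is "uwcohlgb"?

cl

Looking at the pairs, the operation is to keep one character in every 3, starting at position 3 (positions 3rd, 6th, 9th, ...).
"uwcohlgb" → "cl".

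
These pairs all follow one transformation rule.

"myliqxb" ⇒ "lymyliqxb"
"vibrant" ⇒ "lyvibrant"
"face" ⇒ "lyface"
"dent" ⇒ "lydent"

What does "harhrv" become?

lyharhrv

In each case the input is transformed by: prepend "ly".
Doing the same to "harhrv": "lyharhrv".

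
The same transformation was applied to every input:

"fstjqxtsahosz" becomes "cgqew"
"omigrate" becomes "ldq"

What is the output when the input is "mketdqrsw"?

The rule is to keep one character in every 3, starting at position 1 (positions 1st, 4th, 7th, ...), then shift every letter 3 places backward in the alphabet (wrapping around).
For "mketdqrsw", step one produces "mtr"; step two turns that into "jqo".

jqo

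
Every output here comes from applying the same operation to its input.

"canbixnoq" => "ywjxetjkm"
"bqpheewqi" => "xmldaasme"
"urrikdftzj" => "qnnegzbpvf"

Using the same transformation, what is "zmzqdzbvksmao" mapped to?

Rule — shift every letter 4 places backward in the alphabet (wrapping around).
For "zmzqdzbvksmao" the result is "vivmzvxrgoiwk".

vivmzvxrgoiwk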